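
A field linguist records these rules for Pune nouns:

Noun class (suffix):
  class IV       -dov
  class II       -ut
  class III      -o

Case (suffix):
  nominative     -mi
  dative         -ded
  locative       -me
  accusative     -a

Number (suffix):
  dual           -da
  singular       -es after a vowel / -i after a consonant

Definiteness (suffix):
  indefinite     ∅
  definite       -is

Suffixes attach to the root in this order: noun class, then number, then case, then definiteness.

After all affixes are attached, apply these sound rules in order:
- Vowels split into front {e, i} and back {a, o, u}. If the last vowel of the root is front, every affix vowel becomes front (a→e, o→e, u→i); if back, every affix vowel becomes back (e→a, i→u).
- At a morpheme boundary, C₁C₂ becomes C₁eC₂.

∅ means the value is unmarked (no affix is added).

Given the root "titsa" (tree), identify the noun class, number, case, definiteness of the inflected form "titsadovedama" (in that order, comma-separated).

class IV, dual, locative, indefinite

Segment: titsa-dov-da-me.
noun class: -dov → class IV.
number: -da → dual.
case: -me → locative.
definiteness: ∅ → indefinite.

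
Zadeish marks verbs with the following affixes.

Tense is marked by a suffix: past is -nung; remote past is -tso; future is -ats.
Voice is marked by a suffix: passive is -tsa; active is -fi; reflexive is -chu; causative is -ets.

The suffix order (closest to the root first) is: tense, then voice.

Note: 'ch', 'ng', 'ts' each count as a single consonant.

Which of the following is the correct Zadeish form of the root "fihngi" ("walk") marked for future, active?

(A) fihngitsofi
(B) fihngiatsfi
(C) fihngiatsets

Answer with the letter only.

Attach tense future -ats → fihngiats.
Attach voice active -fi → fihngiatsfi.
So the correct form is fihngiatsfi, option (B).
(A) fihngitsofi is wrong: it uses remote past instead of future for tense.
(C) fihngiatsets is wrong: it uses causative instead of active for voice.

B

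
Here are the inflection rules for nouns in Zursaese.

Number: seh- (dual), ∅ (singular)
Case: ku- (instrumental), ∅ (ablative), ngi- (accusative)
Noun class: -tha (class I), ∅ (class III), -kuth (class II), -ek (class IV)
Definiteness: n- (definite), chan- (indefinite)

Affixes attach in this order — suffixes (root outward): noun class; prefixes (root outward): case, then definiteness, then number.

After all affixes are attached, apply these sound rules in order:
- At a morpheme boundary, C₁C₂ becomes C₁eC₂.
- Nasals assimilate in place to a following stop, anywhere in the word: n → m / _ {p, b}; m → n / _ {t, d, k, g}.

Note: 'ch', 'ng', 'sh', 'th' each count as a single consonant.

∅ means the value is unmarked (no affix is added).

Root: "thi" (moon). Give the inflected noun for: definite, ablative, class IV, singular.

nethiek

case = ablative: zero marking, form stays thi.
Attach noun class class IV -ek → thiek.
Attach definiteness definite n- → nthiek.
number = singular: zero marking, form stays nthiek.
Apply epenthesis: nthiek → nethiek.
Nasal assimilation: no change.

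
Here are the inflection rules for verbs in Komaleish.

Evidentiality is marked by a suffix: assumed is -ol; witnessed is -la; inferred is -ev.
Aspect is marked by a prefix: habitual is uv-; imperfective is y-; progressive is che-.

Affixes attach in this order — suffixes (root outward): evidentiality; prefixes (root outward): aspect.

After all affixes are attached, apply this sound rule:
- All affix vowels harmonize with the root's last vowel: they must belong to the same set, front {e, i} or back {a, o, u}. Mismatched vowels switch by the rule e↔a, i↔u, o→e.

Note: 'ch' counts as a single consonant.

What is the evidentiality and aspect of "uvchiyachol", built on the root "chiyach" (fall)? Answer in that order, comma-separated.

Segment: uv-chiyach-ol.
evidentiality: -ol → assumed.
aspect: uv- → habitual.

assumed, habitual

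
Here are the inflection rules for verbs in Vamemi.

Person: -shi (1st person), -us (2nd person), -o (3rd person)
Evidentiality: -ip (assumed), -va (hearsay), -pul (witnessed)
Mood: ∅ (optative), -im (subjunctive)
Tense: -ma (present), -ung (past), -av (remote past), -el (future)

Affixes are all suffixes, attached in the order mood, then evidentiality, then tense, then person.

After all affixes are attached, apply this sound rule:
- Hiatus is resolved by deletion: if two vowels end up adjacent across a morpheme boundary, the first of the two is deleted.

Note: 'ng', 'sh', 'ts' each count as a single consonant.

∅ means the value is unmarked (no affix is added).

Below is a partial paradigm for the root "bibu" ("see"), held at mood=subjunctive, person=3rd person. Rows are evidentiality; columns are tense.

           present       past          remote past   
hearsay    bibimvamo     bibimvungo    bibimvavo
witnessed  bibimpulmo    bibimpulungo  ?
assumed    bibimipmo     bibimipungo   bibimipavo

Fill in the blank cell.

Attach mood subjunctive -im → bibuim.
Attach evidentiality witnessed -pul → bibuimpul.
Attach tense remote past -av → bibuimpulav.
Attach person 3rd person -o → bibuimpulavo.
Apply vowel deletion: bibuimpulavo → bibimpulavo.

bibimpulavo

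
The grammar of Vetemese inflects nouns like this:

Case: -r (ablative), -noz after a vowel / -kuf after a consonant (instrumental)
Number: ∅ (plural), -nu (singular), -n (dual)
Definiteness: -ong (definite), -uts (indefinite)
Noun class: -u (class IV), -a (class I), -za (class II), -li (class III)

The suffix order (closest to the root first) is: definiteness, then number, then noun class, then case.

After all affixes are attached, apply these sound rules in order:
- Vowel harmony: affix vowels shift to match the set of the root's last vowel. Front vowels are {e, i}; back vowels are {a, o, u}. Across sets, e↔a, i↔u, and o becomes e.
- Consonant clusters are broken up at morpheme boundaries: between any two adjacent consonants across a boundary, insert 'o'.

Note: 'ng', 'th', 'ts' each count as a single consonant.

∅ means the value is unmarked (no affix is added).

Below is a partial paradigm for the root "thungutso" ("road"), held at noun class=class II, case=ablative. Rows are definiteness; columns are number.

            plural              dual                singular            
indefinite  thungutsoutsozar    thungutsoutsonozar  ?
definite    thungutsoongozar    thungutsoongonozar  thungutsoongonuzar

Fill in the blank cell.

Attach definiteness indefinite -uts → thungutsouts.
Attach number singular -nu → thungutsoutsnu.
Attach noun class class II -za → thungutsoutsnuza.
Attach case ablative -r → thungutsoutsnuzar.
Vowel harmony: no change.
Apply epenthesis: thungutsoutsnuzar → thungutsoutsonuzar.

thungutsoutsonuzar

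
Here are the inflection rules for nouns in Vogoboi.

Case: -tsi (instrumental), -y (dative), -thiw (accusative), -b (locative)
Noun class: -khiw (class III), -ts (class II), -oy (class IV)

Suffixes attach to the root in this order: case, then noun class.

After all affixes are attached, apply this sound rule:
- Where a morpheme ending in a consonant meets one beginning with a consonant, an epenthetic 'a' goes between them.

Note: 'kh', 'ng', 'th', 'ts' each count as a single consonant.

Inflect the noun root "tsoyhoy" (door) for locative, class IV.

Attach case locative -b → tsoyhoyb.
Attach noun class class IV -oy → tsoyhoyboy.
Apply epenthesis: tsoyhoyboy → tsoyhoyaboy.

tsoyhoyaboy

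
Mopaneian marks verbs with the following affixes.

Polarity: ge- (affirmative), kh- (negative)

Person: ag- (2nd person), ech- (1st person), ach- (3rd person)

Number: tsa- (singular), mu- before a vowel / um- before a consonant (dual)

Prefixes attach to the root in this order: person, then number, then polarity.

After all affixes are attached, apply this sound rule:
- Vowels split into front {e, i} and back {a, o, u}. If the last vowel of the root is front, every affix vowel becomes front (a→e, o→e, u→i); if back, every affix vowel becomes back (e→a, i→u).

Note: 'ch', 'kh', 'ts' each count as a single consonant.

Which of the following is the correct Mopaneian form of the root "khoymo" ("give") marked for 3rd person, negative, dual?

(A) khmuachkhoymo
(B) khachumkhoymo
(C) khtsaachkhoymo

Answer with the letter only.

Attach person 3rd person ach- → achkhoymo.
Attach number dual mu- (before vowel 'a') → muachkhoymo.
Attach polarity negative kh- → khmuachkhoymo.
Vowel harmony: no change.
So the correct form is khmuachkhoymo, option (A).
(B) khachumkhoymo is wrong: it has the affixes in the wrong order.
(C) khtsaachkhoymo is wrong: it uses singular instead of dual for number.

A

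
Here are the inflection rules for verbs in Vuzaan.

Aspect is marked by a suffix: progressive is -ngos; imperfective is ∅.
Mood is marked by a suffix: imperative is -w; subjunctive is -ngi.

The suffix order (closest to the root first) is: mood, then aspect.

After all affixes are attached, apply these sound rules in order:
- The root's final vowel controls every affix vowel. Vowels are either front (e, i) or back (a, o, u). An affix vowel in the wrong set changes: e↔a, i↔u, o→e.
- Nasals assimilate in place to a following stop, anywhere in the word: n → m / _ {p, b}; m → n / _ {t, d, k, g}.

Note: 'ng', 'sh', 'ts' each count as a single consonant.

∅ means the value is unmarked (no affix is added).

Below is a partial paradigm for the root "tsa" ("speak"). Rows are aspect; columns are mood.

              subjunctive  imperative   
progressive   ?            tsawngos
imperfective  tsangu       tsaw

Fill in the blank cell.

Attach mood subjunctive -ngi → tsangi.
Attach aspect progressive -ngos → tsangingos.
Apply vowel harmony: tsangingos → tsangungos.
Nasal assimilation: no change.

tsangungos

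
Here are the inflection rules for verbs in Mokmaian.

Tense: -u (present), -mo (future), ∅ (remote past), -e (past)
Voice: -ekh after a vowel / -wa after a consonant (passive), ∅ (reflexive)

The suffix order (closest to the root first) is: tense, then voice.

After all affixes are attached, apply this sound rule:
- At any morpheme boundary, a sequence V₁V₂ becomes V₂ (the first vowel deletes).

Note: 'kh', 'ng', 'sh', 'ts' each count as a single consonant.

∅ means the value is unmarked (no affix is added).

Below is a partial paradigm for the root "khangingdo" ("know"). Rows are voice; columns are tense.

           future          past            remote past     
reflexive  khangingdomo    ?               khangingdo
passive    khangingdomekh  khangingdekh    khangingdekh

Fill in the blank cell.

Attach tense past -e → khangingdoe.
voice = reflexive: zero marking, form stays khangingdoe.
Apply vowel deletion: khangingdoe → khangingde.

khangingde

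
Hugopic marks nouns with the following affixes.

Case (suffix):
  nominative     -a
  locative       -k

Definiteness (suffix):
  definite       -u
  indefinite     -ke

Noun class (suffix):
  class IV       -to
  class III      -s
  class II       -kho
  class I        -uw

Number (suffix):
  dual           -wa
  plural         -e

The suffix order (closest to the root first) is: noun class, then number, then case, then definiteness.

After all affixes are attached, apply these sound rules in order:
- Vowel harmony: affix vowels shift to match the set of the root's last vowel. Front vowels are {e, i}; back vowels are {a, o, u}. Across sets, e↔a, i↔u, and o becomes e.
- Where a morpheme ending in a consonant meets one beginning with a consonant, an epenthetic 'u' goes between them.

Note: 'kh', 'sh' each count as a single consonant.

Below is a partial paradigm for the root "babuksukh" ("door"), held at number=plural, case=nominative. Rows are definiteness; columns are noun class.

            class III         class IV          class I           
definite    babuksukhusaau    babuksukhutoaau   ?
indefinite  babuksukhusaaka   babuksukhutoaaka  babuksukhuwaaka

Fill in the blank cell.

babuksukhuwaau

Attach noun class class I -uw → babuksukhuw.
Attach number plural -e → babuksukhuwe.
Attach case nominative -a → babuksukhuwea.
Attach definiteness definite -u → babuksukhuweau.
Apply vowel harmony: babuksukhuweau → babuksukhuwaau.
Epenthesis: no change.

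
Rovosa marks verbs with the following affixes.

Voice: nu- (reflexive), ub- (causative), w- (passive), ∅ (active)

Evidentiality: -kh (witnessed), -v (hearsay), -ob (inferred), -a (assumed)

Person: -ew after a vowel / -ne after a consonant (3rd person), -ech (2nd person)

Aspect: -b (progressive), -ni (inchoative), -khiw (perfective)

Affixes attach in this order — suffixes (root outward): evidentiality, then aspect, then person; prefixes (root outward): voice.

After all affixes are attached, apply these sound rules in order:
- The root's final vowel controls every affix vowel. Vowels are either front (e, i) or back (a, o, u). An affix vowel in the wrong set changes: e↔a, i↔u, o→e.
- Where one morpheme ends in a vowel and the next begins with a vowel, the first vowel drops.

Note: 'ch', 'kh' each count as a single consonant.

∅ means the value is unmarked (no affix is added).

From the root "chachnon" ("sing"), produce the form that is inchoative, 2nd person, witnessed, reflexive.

nuchachnonkhnach

Attach evidentiality witnessed -kh → chachnonkh.
Attach aspect inchoative -ni → chachnonkhni.
Attach voice reflexive nu- → nuchachnonkhni.
Attach person 2nd person -ech → nuchachnonkhniech.
Apply vowel harmony: nuchachnonkhniech → nuchachnonkhnuach.
Apply vowel deletion: nuchachnonkhnuach → nuchachnonkhnach.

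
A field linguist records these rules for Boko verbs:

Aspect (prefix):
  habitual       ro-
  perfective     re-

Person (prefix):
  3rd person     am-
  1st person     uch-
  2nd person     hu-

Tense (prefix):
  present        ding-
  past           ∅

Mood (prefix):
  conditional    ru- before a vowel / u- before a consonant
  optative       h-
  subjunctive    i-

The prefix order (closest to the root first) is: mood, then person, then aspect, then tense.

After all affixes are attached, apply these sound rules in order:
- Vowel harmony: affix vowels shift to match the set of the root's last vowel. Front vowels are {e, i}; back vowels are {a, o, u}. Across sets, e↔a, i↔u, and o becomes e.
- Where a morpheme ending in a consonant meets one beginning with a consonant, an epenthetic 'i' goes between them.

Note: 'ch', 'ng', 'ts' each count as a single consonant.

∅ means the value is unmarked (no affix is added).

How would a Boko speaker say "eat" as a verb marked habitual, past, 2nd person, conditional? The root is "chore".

Attach mood conditional u- (before consonant 'ch') → uchore.
Attach person 2nd person hu- → huuchore.
Attach aspect habitual ro- → rohuuchore.
tense = past: zero marking, form stays rohuuchore.
Apply vowel harmony: rohuuchore → rehiichore.
Epenthesis: no change.

rehiichore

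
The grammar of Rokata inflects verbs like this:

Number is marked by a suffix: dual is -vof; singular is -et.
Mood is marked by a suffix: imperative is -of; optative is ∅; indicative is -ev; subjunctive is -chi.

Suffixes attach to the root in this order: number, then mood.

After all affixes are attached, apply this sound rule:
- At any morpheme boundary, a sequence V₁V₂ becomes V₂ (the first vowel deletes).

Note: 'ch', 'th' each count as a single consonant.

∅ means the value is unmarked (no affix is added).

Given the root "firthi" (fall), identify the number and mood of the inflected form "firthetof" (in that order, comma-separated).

Segment: firthi-et-of.
number: -et → singular.
mood: -of → imperative.

singular, imperative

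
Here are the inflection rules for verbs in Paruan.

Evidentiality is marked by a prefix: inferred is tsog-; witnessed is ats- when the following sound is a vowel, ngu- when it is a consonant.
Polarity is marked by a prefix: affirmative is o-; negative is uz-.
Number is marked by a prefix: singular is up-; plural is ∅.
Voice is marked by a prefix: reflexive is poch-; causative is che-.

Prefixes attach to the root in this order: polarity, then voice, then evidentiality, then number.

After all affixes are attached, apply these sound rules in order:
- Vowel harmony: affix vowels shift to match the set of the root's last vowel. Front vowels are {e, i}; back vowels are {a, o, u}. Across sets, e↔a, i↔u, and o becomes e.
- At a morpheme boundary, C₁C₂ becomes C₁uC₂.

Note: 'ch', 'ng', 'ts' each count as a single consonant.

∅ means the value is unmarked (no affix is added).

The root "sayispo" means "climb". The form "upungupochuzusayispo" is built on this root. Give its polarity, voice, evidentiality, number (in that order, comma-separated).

negative, reflexive, witnessed, singular

Segment: up-ngu-poch-uz-sayispo.
polarity: uz- → negative.
voice: poch- → reflexive.
evidentiality: ats/ngu- → witnessed.
number: up- → singular.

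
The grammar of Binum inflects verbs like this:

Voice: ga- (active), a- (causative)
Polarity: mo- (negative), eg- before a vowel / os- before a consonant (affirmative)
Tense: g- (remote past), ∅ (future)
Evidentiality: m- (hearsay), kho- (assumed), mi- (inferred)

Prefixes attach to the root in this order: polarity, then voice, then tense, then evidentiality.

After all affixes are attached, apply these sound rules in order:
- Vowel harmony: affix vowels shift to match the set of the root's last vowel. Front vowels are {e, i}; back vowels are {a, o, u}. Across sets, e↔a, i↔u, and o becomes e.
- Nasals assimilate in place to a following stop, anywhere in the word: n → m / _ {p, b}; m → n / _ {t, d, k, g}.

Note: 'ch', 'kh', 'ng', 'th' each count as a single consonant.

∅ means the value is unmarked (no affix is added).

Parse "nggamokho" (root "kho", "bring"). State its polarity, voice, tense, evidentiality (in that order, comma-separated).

Segment: m-g-ga-mo-kho.
polarity: mo- → negative.
voice: ga- → active.
tense: g- → remote past.
evidentiality: m- → hearsay.

negative, active, remote past, hearsay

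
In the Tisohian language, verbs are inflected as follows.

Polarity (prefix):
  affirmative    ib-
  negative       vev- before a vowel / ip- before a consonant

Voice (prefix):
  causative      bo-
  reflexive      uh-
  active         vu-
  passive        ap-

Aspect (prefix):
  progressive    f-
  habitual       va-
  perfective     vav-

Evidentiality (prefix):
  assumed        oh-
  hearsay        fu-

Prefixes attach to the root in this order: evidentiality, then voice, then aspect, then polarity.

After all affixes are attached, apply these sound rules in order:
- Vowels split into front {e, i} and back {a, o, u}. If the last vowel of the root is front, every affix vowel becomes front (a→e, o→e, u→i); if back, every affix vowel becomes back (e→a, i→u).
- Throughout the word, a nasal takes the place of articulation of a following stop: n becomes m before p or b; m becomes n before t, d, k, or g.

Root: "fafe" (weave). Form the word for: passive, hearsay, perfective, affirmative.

Attach evidentiality hearsay fu- → fufafe.
Attach voice passive ap- → apfufafe.
Attach aspect perfective vav- → vavapfufafe.
Attach polarity affirmative ib- → ibvavapfufafe.
Apply vowel harmony: ibvavapfufafe → ibvevepfifafe.
Nasal assimilation: no change.

ibvevepfifafe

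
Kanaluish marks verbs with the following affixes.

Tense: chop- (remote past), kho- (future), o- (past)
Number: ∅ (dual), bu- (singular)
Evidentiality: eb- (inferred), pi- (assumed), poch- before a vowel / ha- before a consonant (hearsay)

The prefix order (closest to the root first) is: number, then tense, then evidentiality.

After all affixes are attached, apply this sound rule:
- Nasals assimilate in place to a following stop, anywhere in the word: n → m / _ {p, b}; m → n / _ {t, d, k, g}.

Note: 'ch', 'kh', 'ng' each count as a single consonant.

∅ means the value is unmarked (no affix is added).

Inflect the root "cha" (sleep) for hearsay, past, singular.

pochobucha

Attach number singular bu- → bucha.
Attach tense past o- → obucha.
Attach evidentiality hearsay poch- (before vowel 'o') → pochobucha.
Nasal assimilation: no change.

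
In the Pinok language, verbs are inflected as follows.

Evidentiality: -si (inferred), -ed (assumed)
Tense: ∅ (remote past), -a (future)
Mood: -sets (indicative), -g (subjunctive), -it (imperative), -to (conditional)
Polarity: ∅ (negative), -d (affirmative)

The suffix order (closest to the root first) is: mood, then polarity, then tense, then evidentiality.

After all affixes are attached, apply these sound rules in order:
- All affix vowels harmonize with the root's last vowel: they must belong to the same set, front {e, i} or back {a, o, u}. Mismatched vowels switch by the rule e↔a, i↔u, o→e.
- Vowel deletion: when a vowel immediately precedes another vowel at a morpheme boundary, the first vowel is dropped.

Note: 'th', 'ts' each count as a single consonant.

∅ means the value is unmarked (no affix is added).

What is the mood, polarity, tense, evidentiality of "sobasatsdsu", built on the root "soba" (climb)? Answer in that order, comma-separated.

Segment: soba-sets-d-si.
mood: -sets → indicative.
polarity: -d → affirmative.
tense: ∅ → remote past.
evidentiality: -si → inferred.

indicative, affirmative, remote past, inferred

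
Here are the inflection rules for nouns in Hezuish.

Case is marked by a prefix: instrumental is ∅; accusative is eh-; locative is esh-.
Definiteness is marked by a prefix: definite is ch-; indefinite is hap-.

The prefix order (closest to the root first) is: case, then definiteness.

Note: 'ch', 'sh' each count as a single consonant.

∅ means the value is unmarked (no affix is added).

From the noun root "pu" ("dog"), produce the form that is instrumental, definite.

case = instrumental: zero marking, form stays pu.
Attach definiteness definite ch- → chpu.

chpu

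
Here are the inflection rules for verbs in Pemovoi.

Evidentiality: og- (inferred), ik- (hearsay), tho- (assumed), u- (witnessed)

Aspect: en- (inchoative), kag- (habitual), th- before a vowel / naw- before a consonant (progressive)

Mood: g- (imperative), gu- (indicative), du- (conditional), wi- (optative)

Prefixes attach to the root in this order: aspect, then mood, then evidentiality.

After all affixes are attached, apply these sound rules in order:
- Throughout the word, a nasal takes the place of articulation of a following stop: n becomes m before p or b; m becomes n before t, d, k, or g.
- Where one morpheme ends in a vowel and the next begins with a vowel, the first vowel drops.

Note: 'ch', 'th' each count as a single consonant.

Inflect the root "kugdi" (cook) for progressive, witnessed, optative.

uwinawkugdi

Attach aspect progressive naw- (before consonant 'k') → nawkugdi.
Attach mood optative wi- → winawkugdi.
Attach evidentiality witnessed u- → uwinawkugdi.
Nasal assimilation: no change.
Vowel deletion: no change.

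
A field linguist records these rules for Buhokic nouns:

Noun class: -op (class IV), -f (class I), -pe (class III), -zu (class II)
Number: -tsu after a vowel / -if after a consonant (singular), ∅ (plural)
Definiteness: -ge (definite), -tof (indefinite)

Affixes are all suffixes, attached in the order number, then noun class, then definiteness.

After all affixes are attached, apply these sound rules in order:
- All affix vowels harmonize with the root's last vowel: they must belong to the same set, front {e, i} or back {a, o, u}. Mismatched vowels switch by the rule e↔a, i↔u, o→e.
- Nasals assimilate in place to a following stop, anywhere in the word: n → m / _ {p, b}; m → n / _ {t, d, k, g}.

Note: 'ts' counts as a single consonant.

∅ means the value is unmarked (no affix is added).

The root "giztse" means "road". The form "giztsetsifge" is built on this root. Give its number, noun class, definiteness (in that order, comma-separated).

Segment: giztse-tsu-f-ge.
number: -tsu/if → singular.
noun class: -f → class I.
definiteness: -ge → definite.

singular, class I, definite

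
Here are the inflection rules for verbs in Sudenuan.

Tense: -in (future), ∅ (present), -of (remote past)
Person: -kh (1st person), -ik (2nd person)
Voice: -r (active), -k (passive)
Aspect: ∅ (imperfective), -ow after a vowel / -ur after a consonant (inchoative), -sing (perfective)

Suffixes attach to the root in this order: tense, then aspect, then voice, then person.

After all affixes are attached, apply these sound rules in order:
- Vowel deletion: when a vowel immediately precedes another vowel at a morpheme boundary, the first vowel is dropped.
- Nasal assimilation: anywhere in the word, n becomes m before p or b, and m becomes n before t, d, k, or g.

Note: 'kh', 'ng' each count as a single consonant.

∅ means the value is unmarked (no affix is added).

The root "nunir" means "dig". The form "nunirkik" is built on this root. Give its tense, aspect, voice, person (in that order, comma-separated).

present, imperfective, passive, 2nd person

Segment: nunir-k-ik.
tense: ∅ → present.
aspect: ∅ → imperfective.
voice: -k → passive.
person: -ik → 2nd person.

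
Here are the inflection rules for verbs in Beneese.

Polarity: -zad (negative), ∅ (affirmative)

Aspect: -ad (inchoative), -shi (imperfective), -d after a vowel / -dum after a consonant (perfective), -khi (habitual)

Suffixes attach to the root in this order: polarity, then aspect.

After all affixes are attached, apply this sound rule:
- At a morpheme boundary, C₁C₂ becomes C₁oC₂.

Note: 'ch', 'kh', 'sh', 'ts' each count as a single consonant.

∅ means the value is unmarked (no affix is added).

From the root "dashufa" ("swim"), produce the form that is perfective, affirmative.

dashufad

polarity = affirmative: zero marking, form stays dashufa.
Attach aspect perfective -d (after vowel 'a') → dashufad.
Epenthesis: no change.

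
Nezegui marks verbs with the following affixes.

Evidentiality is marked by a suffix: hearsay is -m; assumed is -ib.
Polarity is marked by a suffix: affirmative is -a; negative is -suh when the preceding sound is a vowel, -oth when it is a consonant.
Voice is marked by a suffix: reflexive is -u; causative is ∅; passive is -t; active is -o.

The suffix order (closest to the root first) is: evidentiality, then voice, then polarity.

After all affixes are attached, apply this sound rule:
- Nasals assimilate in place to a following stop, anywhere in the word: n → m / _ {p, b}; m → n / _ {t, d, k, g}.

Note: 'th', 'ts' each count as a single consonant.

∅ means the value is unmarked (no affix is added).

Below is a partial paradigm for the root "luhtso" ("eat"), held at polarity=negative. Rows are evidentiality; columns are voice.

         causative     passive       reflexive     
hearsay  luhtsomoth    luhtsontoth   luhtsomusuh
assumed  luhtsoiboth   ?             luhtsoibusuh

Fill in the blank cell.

luhtsoibtoth

Attach evidentiality assumed -ib → luhtsoib.
Attach voice passive -t → luhtsoibt.
Attach polarity negative -oth (after consonant 't') → luhtsoibtoth.
Nasal assimilation: no change.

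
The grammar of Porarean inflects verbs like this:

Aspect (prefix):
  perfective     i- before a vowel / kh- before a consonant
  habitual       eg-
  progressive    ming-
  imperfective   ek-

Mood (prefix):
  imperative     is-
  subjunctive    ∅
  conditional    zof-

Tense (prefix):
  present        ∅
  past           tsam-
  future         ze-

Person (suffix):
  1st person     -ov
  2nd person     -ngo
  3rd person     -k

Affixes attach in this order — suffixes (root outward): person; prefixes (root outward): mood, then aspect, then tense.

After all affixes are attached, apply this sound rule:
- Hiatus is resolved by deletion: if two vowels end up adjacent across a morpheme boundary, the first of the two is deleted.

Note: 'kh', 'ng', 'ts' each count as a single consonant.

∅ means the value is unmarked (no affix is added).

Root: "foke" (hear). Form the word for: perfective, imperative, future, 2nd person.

Attach mood imperative is- → isfoke.
Attach aspect perfective i- (before vowel 'i') → iisfoke.
Attach person 2nd person -ngo → iisfokengo.
Attach tense future ze- → zeiisfokengo.
Apply vowel deletion: zeiisfokengo → zisfokengo.

zisfokengo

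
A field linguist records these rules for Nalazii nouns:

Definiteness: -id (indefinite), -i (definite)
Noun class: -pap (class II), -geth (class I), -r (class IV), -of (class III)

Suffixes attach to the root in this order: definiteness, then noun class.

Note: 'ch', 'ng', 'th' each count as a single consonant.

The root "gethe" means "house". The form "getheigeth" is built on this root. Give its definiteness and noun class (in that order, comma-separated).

Segment: gethe-i-geth.
definiteness: -i → definite.
noun class: -geth → class I.

definite, class I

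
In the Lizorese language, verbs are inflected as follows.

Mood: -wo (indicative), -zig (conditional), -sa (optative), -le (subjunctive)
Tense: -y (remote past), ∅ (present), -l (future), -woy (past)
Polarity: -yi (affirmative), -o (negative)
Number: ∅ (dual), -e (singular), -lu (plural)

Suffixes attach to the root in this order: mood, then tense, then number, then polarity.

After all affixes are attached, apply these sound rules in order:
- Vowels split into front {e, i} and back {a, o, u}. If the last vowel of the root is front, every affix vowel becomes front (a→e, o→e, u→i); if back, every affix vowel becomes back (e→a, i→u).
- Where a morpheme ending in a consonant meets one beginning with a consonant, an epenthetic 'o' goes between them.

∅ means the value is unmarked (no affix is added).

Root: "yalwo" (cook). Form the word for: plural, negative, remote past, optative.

yalwosayoluo

Attach mood optative -sa → yalwosa.
Attach tense remote past -y → yalwosay.
Attach number plural -lu → yalwosaylu.
Attach polarity negative -o → yalwosayluo.
Vowel harmony: no change.
Apply epenthesis: yalwosayluo → yalwosayoluo.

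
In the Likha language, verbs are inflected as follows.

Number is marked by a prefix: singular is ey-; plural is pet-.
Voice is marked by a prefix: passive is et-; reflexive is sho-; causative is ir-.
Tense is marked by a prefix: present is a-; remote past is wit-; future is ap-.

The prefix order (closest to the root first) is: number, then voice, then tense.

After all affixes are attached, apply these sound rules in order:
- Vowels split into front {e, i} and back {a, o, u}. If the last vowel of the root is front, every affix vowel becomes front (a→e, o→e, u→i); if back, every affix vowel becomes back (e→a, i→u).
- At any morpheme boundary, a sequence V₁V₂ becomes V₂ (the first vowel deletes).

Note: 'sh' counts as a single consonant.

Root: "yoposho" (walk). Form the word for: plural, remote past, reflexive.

Attach number plural pet- → petyoposho.
Attach voice reflexive sho- → shopetyoposho.
Attach tense remote past wit- → witshopetyoposho.
Apply vowel harmony: witshopetyoposho → wutshopatyoposho.
Vowel deletion: no change.

wutshopatyoposho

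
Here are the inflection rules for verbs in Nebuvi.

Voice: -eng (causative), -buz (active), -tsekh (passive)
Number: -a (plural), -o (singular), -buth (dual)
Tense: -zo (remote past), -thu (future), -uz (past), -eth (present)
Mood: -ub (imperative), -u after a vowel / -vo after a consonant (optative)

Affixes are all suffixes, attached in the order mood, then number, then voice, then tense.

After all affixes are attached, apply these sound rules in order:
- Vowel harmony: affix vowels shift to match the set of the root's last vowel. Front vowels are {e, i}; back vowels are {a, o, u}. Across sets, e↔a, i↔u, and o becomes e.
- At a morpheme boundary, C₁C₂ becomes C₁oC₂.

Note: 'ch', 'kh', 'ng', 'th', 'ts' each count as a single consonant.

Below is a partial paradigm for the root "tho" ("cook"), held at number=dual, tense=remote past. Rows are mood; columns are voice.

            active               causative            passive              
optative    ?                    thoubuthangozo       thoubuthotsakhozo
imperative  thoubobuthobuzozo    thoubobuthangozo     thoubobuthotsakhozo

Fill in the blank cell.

thoubuthobuzozo

Attach mood optative -u (after vowel 'o') → thou.
Attach number dual -buth → thoubuth.
Attach voice active -buz → thoubuthbuz.
Attach tense remote past -zo → thoubuthbuzzo.
Vowel harmony: no change.
Apply epenthesis: thoubuthbuzzo → thoubuthobuzozo.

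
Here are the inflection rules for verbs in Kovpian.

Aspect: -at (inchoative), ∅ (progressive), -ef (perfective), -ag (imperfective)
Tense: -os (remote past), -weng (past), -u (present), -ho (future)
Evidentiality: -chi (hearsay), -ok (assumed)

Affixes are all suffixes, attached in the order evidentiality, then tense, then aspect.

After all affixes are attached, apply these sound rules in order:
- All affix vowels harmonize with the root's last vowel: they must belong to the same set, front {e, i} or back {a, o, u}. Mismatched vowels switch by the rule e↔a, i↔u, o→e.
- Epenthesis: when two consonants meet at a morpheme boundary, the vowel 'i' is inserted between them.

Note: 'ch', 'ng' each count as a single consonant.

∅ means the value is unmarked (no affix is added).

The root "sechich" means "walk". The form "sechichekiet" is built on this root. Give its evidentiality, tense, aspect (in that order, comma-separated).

Segment: sechich-ok-u-at.
evidentiality: -ok → assumed.
tense: -u → present.
aspect: -at → inchoative.

assumed, present, inchoative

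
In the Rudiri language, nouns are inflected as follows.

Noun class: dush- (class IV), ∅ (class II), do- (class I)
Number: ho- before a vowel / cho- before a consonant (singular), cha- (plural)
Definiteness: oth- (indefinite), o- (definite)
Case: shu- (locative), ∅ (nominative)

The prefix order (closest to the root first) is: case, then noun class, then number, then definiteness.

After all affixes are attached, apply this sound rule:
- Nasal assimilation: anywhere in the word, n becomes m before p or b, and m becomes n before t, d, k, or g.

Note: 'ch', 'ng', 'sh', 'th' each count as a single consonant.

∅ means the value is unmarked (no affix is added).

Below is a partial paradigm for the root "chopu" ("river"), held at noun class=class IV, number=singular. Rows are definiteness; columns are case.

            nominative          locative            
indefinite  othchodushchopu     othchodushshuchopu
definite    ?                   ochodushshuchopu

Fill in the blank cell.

ochodushchopu

case = nominative: zero marking, form stays chopu.
Attach noun class class IV dush- → dushchopu.
Attach number singular cho- (before consonant 'd') → chodushchopu.
Attach definiteness definite o- → ochodushchopu.
Nasal assimilation: no change.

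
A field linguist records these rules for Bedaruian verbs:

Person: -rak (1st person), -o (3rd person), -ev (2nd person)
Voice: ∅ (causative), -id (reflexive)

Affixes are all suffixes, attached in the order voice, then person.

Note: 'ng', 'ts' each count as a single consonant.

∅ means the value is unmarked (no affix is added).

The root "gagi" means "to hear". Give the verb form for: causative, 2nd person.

voice = causative: zero marking, form stays gagi.
Attach person 2nd person -ev → gagiev.

gagiev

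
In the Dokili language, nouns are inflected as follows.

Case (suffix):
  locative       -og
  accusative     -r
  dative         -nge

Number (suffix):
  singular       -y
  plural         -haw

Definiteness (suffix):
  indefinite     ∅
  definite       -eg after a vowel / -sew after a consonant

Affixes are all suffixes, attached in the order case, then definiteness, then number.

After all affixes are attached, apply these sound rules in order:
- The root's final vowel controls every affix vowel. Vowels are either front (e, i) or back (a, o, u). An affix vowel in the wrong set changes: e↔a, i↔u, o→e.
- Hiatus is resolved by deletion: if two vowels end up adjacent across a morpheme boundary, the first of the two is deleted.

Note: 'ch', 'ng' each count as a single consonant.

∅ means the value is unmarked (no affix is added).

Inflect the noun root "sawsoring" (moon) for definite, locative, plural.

Attach case locative -og → sawsoringog.
Attach definiteness definite -sew (after consonant 'g') → sawsoringogsew.
Attach number plural -haw → sawsoringogsewhaw.
Apply vowel harmony: sawsoringogsewhaw → sawsoringegsewhew.
Vowel deletion: no change.

sawsoringegsewhew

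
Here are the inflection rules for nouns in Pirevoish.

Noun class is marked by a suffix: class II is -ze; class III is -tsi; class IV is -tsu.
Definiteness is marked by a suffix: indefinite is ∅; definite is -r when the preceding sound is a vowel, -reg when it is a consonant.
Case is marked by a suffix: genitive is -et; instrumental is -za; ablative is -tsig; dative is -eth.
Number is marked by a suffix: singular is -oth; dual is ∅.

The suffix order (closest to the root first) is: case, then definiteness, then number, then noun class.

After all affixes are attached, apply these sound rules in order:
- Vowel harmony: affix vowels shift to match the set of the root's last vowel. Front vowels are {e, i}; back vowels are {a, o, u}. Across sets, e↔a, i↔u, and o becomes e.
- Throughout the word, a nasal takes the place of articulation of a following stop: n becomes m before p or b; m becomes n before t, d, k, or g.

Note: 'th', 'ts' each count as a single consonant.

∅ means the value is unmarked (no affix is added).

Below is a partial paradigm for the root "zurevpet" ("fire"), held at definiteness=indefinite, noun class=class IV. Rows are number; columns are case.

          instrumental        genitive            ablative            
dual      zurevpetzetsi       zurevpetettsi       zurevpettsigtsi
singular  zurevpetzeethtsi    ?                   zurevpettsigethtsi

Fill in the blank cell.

zurevpetetethtsi

Attach case genitive -et → zurevpetet.
definiteness = indefinite: zero marking, form stays zurevpetet.
Attach number singular -oth → zurevpetetoth.
Attach noun class class IV -tsu → zurevpetetothtsu.
Apply vowel harmony: zurevpetetothtsu → zurevpetetethtsi.
Nasal assimilation: no change.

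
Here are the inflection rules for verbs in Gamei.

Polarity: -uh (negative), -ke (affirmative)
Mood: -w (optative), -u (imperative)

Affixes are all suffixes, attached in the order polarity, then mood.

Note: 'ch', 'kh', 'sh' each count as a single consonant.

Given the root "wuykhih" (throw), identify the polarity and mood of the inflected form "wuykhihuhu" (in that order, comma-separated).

negative, imperative

Segment: wuykhih-uh-u.
polarity: -uh → negative.
mood: -u → imperative.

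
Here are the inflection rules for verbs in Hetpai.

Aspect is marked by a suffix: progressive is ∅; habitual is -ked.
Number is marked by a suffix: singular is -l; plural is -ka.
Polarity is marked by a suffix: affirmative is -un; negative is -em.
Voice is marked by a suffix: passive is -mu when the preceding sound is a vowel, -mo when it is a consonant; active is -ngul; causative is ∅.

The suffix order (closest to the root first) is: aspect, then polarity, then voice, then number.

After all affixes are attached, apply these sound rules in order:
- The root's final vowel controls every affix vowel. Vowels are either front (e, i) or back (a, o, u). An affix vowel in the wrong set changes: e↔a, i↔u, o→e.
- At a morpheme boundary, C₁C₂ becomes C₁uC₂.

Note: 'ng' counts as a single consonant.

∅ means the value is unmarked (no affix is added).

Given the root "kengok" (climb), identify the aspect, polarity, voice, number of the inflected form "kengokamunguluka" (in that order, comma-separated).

progressive, negative, active, plural

Segment: kengok-em-ngul-ka.
aspect: ∅ → progressive.
polarity: -em → negative.
voice: -ngul → active.
number: -ka → plural.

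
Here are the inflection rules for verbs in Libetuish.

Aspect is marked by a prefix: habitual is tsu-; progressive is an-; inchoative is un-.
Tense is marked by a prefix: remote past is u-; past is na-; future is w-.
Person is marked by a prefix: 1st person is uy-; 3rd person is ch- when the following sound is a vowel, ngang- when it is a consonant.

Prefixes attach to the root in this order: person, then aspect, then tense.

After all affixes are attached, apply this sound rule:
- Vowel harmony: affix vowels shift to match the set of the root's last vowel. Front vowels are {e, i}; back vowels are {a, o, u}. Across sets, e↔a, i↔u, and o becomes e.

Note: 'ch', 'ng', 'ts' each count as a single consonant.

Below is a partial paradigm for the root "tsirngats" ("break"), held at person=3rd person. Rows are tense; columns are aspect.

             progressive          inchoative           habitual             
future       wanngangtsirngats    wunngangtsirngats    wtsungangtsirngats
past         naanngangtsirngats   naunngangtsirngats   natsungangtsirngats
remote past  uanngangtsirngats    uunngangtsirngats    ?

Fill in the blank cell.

utsungangtsirngats

Attach person 3rd person ngang- (before consonant 'ts') → ngangtsirngats.
Attach aspect habitual tsu- → tsungangtsirngats.
Attach tense remote past u- → utsungangtsirngats.
Vowel harmony: no change.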